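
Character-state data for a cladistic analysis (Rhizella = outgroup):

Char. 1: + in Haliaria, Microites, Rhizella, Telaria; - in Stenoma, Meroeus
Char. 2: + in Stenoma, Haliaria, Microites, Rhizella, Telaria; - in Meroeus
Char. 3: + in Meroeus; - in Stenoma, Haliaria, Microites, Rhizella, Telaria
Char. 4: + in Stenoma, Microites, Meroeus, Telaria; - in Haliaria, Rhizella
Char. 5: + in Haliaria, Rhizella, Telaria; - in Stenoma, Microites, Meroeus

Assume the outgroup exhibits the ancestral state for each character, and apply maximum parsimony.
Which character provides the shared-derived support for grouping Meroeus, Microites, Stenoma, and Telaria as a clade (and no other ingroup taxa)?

Char. 4

Character polarity is set by the outgroup: the derived state is whichever differs from the outgroup's state, so for Char. 1, Char. 2, Char. 5 the derived state is '-', and for the remaining characters it is '+'.
Only Meroeus and Stenoma show the derived state '-' for Char. 1, supporting them as a clade.
Char. 2 (derived state '-') is unique to Meroeus (autapomorphy; uninformative for grouping).
Char. 3 (derived state '+') is unique to Meroeus (autapomorphy; uninformative for grouping).
Char. 4 (derived state '+') is shared by Meroeus, Microites, Stenoma, and Telaria — a synapomorphy uniting that clade.
Char. 5: derived state '-' in Meroeus, Microites, and Stenoma only — synapomorphy for {Meroeus, Microites, Stenoma}.
Most parsimonious ingroup topology: ((Telaria,((Stenoma,Meroeus),Microites)),Haliaria).
The clade {Meroeus, Microites, Stenoma, Telaria} is supported by Char. 4: its derived state '+' occurs in exactly those taxa and in no other taxon (including the outgroup).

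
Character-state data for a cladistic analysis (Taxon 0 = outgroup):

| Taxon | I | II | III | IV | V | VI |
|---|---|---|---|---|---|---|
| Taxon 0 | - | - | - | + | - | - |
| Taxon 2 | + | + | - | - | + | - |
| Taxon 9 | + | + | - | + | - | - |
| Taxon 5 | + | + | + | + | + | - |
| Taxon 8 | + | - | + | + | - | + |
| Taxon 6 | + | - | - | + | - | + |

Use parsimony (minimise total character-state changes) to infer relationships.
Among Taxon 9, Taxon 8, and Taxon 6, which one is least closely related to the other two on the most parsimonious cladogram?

Taxon 9

Character polarity is set by the outgroup: the derived state is whichever differs from the outgroup's state, so for IV the derived state is '-', and for the remaining characters it is '+'.
I (derived state '+') is shared by all ingroup taxa — unites the whole ingroup.
Only Taxon 2, Taxon 5, and Taxon 9 show the derived state '+' for II, supporting them as a clade.
III (state '+') occurs in Taxon 5 and Taxon 8 but conflicts with the nesting implied by the other characters — most parsimoniously interpreted as homoplasy.
IV (derived state '-') is unique to Taxon 2 (autapomorphy; uninformative for grouping).
V (derived state '+') is shared by Taxon 2 and Taxon 5 — a synapomorphy uniting that clade.
VI (derived state '+') is shared by Taxon 6 and Taxon 8 — a synapomorphy uniting that clade.
Most parsimonious ingroup topology: (((Taxon 2,Taxon 5),Taxon 9),(Taxon 8,Taxon 6)).
Taxon 6 and Taxon 8 share a more recent common ancestor with each other than either does with Taxon 9, so Taxon 9 is the least closely related of the three.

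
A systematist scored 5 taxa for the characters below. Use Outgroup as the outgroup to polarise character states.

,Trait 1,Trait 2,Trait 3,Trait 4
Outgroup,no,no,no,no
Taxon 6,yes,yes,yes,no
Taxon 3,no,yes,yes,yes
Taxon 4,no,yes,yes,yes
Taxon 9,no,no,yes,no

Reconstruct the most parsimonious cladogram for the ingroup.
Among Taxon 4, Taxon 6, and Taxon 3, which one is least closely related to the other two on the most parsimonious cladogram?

Taxon 6

The outgroup has state 'no' for every character, so 'yes' is the derived state throughout.
Trait 1 (derived state 'yes') is unique to Taxon 6 (autapomorphy; uninformative for grouping).
Only Taxon 3, Taxon 4, and Taxon 6 show the derived state 'yes' for Trait 2, supporting them as a clade.
All ingroup taxa share the derived state 'yes' for Trait 3; it defines the ingroup but does not resolve relationships within it.
Trait 4 (derived state 'yes') is shared by Taxon 3 and Taxon 4 — a synapomorphy uniting that clade.
Most parsimonious ingroup topology: ((Taxon 6,(Taxon 3,Taxon 4)),Taxon 9).
Taxon 4 and Taxon 3 share a more recent common ancestor with each other than either does with Taxon 6, so Taxon 6 is the least closely related of the three.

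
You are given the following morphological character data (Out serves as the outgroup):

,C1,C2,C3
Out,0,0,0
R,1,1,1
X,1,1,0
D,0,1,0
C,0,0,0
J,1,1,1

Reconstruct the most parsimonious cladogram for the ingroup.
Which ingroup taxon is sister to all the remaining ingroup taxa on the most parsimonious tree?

C

The outgroup has state '0' for every character, so '1' is the derived state throughout.
Only J, R, and X show the derived state '1' for C1, supporting them as a clade.
C2: derived state '1' in D, J, R, and X only — synapomorphy for {D, J, R, X}.
C3: derived state '1' in J and R only — synapomorphy for {J, R}.
Most parsimonious ingroup topology: ((((R,J),X),D),C).
C is sister to the clade containing all other ingroup taxa, so it is the earliest-diverging (most basal) ingroup lineage.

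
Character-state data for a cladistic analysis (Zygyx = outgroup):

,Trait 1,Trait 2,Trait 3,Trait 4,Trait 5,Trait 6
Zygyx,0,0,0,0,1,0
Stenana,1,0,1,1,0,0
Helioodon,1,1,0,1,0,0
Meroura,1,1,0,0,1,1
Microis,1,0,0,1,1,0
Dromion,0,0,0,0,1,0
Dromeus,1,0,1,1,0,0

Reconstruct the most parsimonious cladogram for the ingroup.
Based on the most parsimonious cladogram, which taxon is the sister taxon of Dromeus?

Character polarity is set by the outgroup: the derived state is whichever differs from the outgroup's state, so for Trait 5 the derived state is '0', and for the remaining characters it is '1'.
Only Dromeus, Helioodon, Meroura, Microis, and Stenana show the derived state '1' for Trait 1, supporting them as a clade.
Trait 2 groups Helioodon and Meroura, which is incompatible with the clades supported by the remaining characters; treating it as convergent (homoplasy) costs fewer steps than any alternative tree.
Only Dromeus and Stenana show the derived state '1' for Trait 3, supporting them as a clade.
Trait 4 (derived state '1') is shared by Dromeus, Helioodon, Microis, and Stenana — a synapomorphy uniting that clade.
Trait 5 (derived state '0') is shared by Dromeus, Helioodon, and Stenana — a synapomorphy uniting that clade.
Trait 6 (derived state '1') is unique to Meroura (autapomorphy; uninformative for grouping).
Most parsimonious ingroup topology: (((((Stenana,Dromeus),Helioodon),Microis),Meroura),Dromion).
Dromeus and Stenana form a cherry on this tree, so they are sister taxa.

Stenana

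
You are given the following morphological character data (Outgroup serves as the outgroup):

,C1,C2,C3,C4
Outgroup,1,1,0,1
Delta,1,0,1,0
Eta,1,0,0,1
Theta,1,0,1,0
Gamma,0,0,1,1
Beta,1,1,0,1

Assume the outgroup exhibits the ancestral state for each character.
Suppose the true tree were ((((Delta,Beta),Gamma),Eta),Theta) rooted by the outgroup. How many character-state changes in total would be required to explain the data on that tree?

8

Map each character onto ((((Delta,Beta),Gamma),Eta),Theta) (rooted by Outgroup) and count the minimum state changes it requires (Fitch parsimony):
C1: 1; C2: 2; C3: 3; C4: 2.
Total tree length = 8.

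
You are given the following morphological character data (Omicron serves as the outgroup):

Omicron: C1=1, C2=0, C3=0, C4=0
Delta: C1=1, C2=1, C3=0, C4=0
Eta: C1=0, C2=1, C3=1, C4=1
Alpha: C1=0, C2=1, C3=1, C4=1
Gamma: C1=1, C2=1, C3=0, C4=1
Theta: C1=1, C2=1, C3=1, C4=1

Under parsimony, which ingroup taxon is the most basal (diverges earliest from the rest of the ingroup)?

Delta

Character polarity is set by the outgroup: the derived state is whichever differs from the outgroup's state, so for C1 the derived state is '0', and for the remaining characters it is '1'.
C1 (derived state '0') is shared by Alpha and Eta — a synapomorphy uniting that clade.
All ingroup taxa share the derived state '1' for C2; it defines the ingroup but does not resolve relationships within it.
C3: derived state '1' in Alpha, Eta, and Theta only — synapomorphy for {Alpha, Eta, Theta}.
Only Alpha, Eta, Gamma, and Theta show the derived state '1' for C4, supporting them as a clade.
Most parsimonious ingroup topology: (Delta,(((Eta,Alpha),Theta),Gamma)).
Delta is sister to the clade containing all other ingroup taxa, so it is the earliest-diverging (most basal) ingroup lineage.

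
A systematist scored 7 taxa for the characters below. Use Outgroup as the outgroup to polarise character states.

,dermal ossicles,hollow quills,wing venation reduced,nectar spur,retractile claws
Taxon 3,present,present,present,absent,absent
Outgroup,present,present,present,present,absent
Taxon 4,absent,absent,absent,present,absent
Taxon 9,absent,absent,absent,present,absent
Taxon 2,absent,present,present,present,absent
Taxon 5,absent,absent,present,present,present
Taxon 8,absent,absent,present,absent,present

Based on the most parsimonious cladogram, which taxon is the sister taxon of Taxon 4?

Taxon 9

Character polarity is set by the outgroup: the derived state is whichever differs from the outgroup's state, so for dermal ossicles, hollow quills, wing venation reduced, nectar spur the derived state is 'absent', and for the remaining characters it is 'present'.
dermal ossicles: derived state 'absent' in Taxon 2, Taxon 4, Taxon 5, Taxon 8, and Taxon 9 only — synapomorphy for {Taxon 2, Taxon 4, Taxon 5, Taxon 8, Taxon 9}.
hollow quills: derived state 'absent' in Taxon 4, Taxon 5, Taxon 8, and Taxon 9 only — synapomorphy for {Taxon 4, Taxon 5, Taxon 8, Taxon 9}.
wing venation reduced (derived state 'absent') is shared by Taxon 4 and Taxon 9 — a synapomorphy uniting that clade.
nectar spur (state 'absent') occurs in Taxon 3 and Taxon 8 but conflicts with the nesting implied by the other characters — most parsimoniously interpreted as homoplasy.
retractile claws: derived state 'present' in Taxon 5 and Taxon 8 only — synapomorphy for {Taxon 5, Taxon 8}.
Most parsimonious ingroup topology: ((((Taxon 5,Taxon 8),(Taxon 9,Taxon 4)),Taxon 2),Taxon 3).
Taxon 4 and Taxon 9 form a cherry on this tree, so they are sister taxa.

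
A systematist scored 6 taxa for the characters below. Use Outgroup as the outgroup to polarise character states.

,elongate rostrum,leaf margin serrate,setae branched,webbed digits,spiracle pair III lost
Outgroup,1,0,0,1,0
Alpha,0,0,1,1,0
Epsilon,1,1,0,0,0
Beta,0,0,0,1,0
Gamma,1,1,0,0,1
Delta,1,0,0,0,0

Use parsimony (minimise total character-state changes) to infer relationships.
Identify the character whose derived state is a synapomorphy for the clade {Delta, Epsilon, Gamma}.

webbed digits

Character polarity is set by the outgroup: the derived state is whichever differs from the outgroup's state, so for elongate rostrum, webbed digits the derived state is '0', and for the remaining characters it is '1'.
elongate rostrum: derived state '0' in Alpha and Beta only — synapomorphy for {Alpha, Beta}.
Only Epsilon and Gamma show the derived state '1' for leaf margin serrate, supporting them as a clade.
setae branched (derived state '1') is unique to Alpha (autapomorphy; uninformative for grouping).
Only Delta, Epsilon, and Gamma show the derived state '0' for webbed digits, supporting them as a clade.
spiracle pair III lost (derived state '1') is unique to Gamma (autapomorphy; uninformative for grouping).
Most parsimonious ingroup topology: ((Alpha,Beta),((Epsilon,Gamma),Delta)).
The clade {Delta, Epsilon, Gamma} is supported by webbed digits: its derived state '0' occurs in exactly those taxa and in no other taxon (including the outgroup).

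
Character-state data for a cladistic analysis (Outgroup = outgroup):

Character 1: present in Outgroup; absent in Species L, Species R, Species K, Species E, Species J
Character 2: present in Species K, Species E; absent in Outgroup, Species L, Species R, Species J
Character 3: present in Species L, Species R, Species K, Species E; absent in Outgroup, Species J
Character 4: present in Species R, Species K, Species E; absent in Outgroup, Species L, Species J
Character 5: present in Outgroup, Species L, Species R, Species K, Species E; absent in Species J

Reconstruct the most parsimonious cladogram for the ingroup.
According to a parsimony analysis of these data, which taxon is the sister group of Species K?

Species E

Character polarity is set by the outgroup: the derived state is whichever differs from the outgroup's state, so for Character 1, Character 5 the derived state is 'absent', and for the remaining characters it is 'present'.
All ingroup taxa share the derived state 'absent' for Character 1; it defines the ingroup but does not resolve relationships within it.
Character 2 (derived state 'present') is shared by Species E and Species K — a synapomorphy uniting that clade.
Only Species E, Species K, Species L, and Species R show the derived state 'present' for Character 3, supporting them as a clade.
Character 4: derived state 'present' in Species E, Species K, and Species R only — synapomorphy for {Species E, Species K, Species R}.
Character 5 (derived state 'absent') is unique to Species J (autapomorphy; uninformative for grouping).
Most parsimonious ingroup topology: ((Species L,(Species R,(Species K,Species E))),Species J).
Species K and Species E form a cherry on this tree, so they are sister taxa.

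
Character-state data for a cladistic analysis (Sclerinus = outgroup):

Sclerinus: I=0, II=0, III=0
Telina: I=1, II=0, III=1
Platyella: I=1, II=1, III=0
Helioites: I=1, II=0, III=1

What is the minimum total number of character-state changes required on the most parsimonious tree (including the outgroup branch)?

3

The outgroup has state '0' for every character, so '1' is the derived state throughout.
I (derived state '1') is shared by all ingroup taxa — unites the whole ingroup.
II: derived state '1' in Platyella only — an autapomorphy, so it tells us nothing about relationships among taxa.
III (derived state '1') is shared by Helioites and Telina — a synapomorphy uniting that clade.
Most parsimonious ingroup topology: ((Telina,Helioites),Platyella).
Changes per character on this tree: I: 1; II: 1; III: 1.
Total = 3.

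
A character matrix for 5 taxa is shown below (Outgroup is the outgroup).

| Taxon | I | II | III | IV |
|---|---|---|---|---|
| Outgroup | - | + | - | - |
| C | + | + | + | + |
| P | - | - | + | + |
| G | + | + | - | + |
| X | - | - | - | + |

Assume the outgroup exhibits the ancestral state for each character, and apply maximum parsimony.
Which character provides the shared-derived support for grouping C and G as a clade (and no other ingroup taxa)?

I

Character polarity is set by the outgroup: the derived state is whichever differs from the outgroup's state, so for II the derived state is '-', and for the remaining characters it is '+'.
I: derived state '+' in C and G only — synapomorphy for {C, G}.
Only P and X show the derived state '-' for II, supporting them as a clade.
III (state '+') occurs in C and P but conflicts with the nesting implied by the other characters — most parsimoniously interpreted as homoplasy.
All ingroup taxa share the derived state '+' for IV; it defines the ingroup but does not resolve relationships within it.
Most parsimonious ingroup topology: ((C,G),(P,X)).
The clade {C, G} is supported by I: its derived state '+' occurs in exactly those taxa and in no other taxon (including the outgroup).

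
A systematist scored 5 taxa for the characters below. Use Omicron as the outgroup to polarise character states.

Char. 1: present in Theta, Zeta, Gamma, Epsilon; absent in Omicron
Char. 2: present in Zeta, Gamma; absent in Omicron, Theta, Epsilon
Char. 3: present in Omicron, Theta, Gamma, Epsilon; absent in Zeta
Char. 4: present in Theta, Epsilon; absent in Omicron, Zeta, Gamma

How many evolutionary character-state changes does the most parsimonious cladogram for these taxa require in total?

4

Character polarity is set by the outgroup: the derived state is whichever differs from the outgroup's state, so for Char. 3 the derived state is 'absent', and for the remaining characters it is 'present'.
All ingroup taxa share the derived state 'present' for Char. 1; it defines the ingroup but does not resolve relationships within it.
Only Gamma and Zeta show the derived state 'present' for Char. 2, supporting them as a clade.
Char. 3: derived state 'absent' in Zeta only — an autapomorphy, so it tells us nothing about relationships among taxa.
Char. 4: derived state 'present' in Epsilon and Theta only — synapomorphy for {Epsilon, Theta}.
Most parsimonious ingroup topology: ((Theta,Epsilon),(Zeta,Gamma)).
Changes per character on this tree: Char. 1: 1; Char. 2: 1; Char. 3: 1; Char. 4: 1.
Total = 4.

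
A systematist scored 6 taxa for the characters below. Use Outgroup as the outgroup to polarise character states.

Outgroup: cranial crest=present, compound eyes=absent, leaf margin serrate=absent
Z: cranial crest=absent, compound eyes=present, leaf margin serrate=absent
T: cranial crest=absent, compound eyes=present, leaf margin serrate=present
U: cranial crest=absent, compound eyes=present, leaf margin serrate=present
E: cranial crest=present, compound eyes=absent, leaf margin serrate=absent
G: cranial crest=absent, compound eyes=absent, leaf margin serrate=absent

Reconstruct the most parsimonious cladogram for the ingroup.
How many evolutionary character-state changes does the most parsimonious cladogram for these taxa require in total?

Character polarity is set by the outgroup: the derived state is whichever differs from the outgroup's state, so for cranial crest the derived state is 'absent', and for the remaining characters it is 'present'.
Only G, T, U, and Z show the derived state 'absent' for cranial crest, supporting them as a clade.
compound eyes: derived state 'present' in T, U, and Z only — synapomorphy for {T, U, Z}.
leaf margin serrate (derived state 'present') is shared by T and U — a synapomorphy uniting that clade.
Most parsimonious ingroup topology: ((((U,T),Z),G),E).
Changes per character on this tree: cranial crest: 1; compound eyes: 1; leaf margin serrate: 1.
Total = 3.

3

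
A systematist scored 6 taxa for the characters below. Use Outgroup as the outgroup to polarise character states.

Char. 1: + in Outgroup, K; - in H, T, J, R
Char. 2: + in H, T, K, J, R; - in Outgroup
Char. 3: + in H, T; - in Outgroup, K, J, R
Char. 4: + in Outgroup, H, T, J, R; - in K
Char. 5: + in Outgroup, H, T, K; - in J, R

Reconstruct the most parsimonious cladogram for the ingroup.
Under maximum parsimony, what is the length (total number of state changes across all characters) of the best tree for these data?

5

Character polarity is set by the outgroup: the derived state is whichever differs from the outgroup's state, so for Char. 1, Char. 4, Char. 5 the derived state is '-', and for the remaining characters it is '+'.
Only H, J, R, and T show the derived state '-' for Char. 1, supporting them as a clade.
All ingroup taxa share the derived state '+' for Char. 2; it defines the ingroup but does not resolve relationships within it.
Char. 3 (derived state '+') is shared by H and T — a synapomorphy uniting that clade.
Char. 4 (derived state '-') is unique to K (autapomorphy; uninformative for grouping).
Char. 5: derived state '-' in J and R only — synapomorphy for {J, R}.
Most parsimonious ingroup topology: (((H,T),(J,R)),K).
Changes per character on this tree: Char. 1: 1; Char. 2: 1; Char. 3: 1; Char. 4: 1; Char. 5: 1.
Total = 5.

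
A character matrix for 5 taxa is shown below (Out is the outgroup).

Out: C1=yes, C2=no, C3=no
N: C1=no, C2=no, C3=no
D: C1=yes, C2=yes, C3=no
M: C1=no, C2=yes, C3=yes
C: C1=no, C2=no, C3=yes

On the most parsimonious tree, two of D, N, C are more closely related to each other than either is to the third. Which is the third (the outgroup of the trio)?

D

Character polarity is set by the outgroup: the derived state is whichever differs from the outgroup's state, so for C1 the derived state is 'no', and for the remaining characters it is 'yes'.
Only C, M, and N show the derived state 'no' for C1, supporting them as a clade.
C2 (state 'yes') occurs in D and M but conflicts with the nesting implied by the other characters — most parsimoniously interpreted as homoplasy.
C3: derived state 'yes' in C and M only — synapomorphy for {C, M}.
Most parsimonious ingroup topology: ((N,(M,C)),D).
N and C share a more recent common ancestor with each other than either does with D, so D is the least closely related of the three.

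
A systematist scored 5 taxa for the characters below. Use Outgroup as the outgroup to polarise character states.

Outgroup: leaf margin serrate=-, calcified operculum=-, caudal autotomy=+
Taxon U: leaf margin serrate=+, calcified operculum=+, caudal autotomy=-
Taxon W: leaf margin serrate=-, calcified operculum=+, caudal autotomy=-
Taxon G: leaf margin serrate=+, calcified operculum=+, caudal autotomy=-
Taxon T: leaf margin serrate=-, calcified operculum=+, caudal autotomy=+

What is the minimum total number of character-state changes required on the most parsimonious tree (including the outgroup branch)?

3

Character polarity is set by the outgroup: the derived state is whichever differs from the outgroup's state, so for caudal autotomy the derived state is '-', and for the remaining characters it is '+'.
leaf margin serrate: derived state '+' in Taxon G and Taxon U only — synapomorphy for {Taxon G, Taxon U}.
All ingroup taxa share the derived state '+' for calcified operculum; it defines the ingroup but does not resolve relationships within it.
caudal autotomy: derived state '-' in Taxon G, Taxon U, and Taxon W only — synapomorphy for {Taxon G, Taxon U, Taxon W}.
Most parsimonious ingroup topology: (((Taxon U,Taxon G),Taxon W),Taxon T).
Changes per character on this tree: leaf margin serrate: 1; calcified operculum: 1; caudal autotomy: 1.
Total = 3.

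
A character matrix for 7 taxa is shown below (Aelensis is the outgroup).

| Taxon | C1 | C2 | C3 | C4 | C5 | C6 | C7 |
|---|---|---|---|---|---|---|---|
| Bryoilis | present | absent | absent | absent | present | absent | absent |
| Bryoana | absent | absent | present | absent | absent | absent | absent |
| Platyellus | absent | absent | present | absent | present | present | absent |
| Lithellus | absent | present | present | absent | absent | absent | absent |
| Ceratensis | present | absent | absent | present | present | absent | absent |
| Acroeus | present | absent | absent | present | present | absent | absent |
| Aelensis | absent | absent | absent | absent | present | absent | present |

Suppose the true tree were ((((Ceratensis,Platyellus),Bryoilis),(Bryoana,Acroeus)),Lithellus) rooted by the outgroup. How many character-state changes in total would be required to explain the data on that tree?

Map each character onto ((((Ceratensis,Platyellus),Bryoilis),(Bryoana,Acroeus)),Lithellus) (rooted by Aelensis) and count the minimum state changes it requires (Fitch parsimony):
C1: 3; C2: 1; C3: 3; C4: 2; C5: 2; C6: 1; C7: 1.
Total tree length = 13.

13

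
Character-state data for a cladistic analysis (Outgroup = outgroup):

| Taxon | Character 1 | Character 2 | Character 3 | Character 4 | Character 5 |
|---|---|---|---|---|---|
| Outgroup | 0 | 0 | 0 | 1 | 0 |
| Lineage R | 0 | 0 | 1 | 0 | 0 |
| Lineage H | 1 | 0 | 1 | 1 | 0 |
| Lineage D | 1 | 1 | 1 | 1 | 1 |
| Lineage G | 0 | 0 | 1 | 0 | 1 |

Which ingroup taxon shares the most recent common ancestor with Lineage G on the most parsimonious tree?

Character polarity is set by the outgroup: the derived state is whichever differs from the outgroup's state, so for Character 4 the derived state is '0', and for the remaining characters it is '1'.
Only Lineage D and Lineage H show the derived state '1' for Character 1, supporting them as a clade.
Character 2 (derived state '1') is unique to Lineage D (autapomorphy; uninformative for grouping).
All ingroup taxa share the derived state '1' for Character 3; it defines the ingroup but does not resolve relationships within it.
Character 4: derived state '0' in Lineage G and Lineage R only — synapomorphy for {Lineage G, Lineage R}.
Character 5 (state '1') occurs in Lineage D and Lineage G but conflicts with the nesting implied by the other characters — most parsimoniously interpreted as homoplasy.
Most parsimonious ingroup topology: ((Lineage R,Lineage G),(Lineage H,Lineage D)).
Lineage G and Lineage R form a cherry on this tree, so they are sister taxa.

Lineage R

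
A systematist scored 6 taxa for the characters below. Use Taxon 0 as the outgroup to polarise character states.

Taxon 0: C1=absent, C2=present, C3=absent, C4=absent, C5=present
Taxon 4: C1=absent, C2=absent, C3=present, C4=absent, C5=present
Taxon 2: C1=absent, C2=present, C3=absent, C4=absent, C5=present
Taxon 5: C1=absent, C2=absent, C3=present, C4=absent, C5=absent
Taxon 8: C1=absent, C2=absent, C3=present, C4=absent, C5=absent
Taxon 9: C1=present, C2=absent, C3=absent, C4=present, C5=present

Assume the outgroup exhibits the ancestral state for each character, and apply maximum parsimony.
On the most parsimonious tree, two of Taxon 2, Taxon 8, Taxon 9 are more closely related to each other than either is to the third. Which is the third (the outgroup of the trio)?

Character polarity is set by the outgroup: the derived state is whichever differs from the outgroup's state, so for C2, C5 the derived state is 'absent', and for the remaining characters it is 'present'.
C1: derived state 'present' in Taxon 9 only — an autapomorphy, so it tells us nothing about relationships among taxa.
Only Taxon 4, Taxon 5, Taxon 8, and Taxon 9 show the derived state 'absent' for C2, supporting them as a clade.
Only Taxon 4, Taxon 5, and Taxon 8 show the derived state 'present' for C3, supporting them as a clade.
C4: derived state 'present' in Taxon 9 only — an autapomorphy, so it tells us nothing about relationships among taxa.
Only Taxon 5 and Taxon 8 show the derived state 'absent' for C5, supporting them as a clade.
Most parsimonious ingroup topology: (((Taxon 4,(Taxon 5,Taxon 8)),Taxon 9),Taxon 2).
Taxon 9 and Taxon 8 share a more recent common ancestor with each other than either does with Taxon 2, so Taxon 2 is the least closely related of the three.

Taxon 2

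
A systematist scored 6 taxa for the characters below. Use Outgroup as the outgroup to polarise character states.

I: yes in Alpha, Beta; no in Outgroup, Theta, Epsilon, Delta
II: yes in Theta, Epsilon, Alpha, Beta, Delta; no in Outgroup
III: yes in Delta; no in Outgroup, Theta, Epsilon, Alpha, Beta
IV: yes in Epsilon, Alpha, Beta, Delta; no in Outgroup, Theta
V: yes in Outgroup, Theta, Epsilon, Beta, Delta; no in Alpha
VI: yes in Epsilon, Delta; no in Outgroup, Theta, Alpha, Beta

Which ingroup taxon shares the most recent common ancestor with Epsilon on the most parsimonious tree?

Character polarity is set by the outgroup: the derived state is whichever differs from the outgroup's state, so for V the derived state is 'no', and for the remaining characters it is 'yes'.
I: derived state 'yes' in Alpha and Beta only — synapomorphy for {Alpha, Beta}.
II (derived state 'yes') is shared by all ingroup taxa — unites the whole ingroup.
III: derived state 'yes' in Delta only — an autapomorphy, so it tells us nothing about relationships among taxa.
IV (derived state 'yes') is shared by Alpha, Beta, Delta, and Epsilon — a synapomorphy uniting that clade.
V: derived state 'no' in Alpha only — an autapomorphy, so it tells us nothing about relationships among taxa.
VI: derived state 'yes' in Delta and Epsilon only — synapomorphy for {Delta, Epsilon}.
Most parsimonious ingroup topology: (Theta,((Epsilon,Delta),(Alpha,Beta))).
Epsilon and Delta form a cherry on this tree, so they are sister taxa.

Delta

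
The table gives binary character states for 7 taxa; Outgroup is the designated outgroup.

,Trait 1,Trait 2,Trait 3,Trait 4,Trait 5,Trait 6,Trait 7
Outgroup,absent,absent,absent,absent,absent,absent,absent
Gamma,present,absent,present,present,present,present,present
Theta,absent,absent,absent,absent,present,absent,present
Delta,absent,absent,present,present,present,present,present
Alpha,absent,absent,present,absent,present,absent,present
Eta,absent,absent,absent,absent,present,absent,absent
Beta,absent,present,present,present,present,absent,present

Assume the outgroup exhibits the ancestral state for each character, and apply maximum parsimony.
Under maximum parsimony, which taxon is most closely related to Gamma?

The outgroup has state 'absent' for every character, so 'present' is the derived state throughout.
Trait 1: derived state 'present' in Gamma only — an autapomorphy, so it tells us nothing about relationships among taxa.
Trait 2 (derived state 'present') is unique to Beta (autapomorphy; uninformative for grouping).
Trait 3: derived state 'present' in Alpha, Beta, Delta, and Gamma only — synapomorphy for {Alpha, Beta, Delta, Gamma}.
Only Beta, Delta, and Gamma show the derived state 'present' for Trait 4, supporting them as a clade.
All ingroup taxa share the derived state 'present' for Trait 5; it defines the ingroup but does not resolve relationships within it.
Trait 6: derived state 'present' in Delta and Gamma only — synapomorphy for {Delta, Gamma}.
Only Alpha, Beta, Delta, Gamma, and Theta show the derived state 'present' for Trait 7, supporting them as a clade.
Most parsimonious ingroup topology: (((((Gamma,Delta),Beta),Alpha),Theta),Eta).
Gamma and Delta form a cherry on this tree, so they are sister taxa.

Delta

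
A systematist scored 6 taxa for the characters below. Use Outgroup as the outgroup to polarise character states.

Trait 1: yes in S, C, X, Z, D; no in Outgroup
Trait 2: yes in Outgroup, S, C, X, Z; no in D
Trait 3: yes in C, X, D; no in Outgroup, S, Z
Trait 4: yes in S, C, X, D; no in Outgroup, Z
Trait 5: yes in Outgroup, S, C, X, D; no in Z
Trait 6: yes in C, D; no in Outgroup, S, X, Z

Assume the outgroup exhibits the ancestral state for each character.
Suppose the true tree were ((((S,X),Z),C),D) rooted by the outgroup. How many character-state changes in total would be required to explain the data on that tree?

Map each character onto ((((S,X),Z),C),D) (rooted by Outgroup) and count the minimum state changes it requires (Fitch parsimony):
Trait 1: 1; Trait 2: 1; Trait 3: 3; Trait 4: 2; Trait 5: 1; Trait 6: 2.
Total tree length = 10.

10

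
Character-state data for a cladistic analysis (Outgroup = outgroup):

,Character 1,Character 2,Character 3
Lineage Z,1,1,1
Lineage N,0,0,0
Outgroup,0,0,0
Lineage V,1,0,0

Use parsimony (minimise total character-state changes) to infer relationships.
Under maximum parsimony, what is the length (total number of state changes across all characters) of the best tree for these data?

3

The outgroup has state '0' for every character, so '1' is the derived state throughout.
Only Lineage V and Lineage Z show the derived state '1' for Character 1, supporting them as a clade.
Character 2 (derived state '1') is unique to Lineage Z (autapomorphy; uninformative for grouping).
Character 3: derived state '1' in Lineage Z only — an autapomorphy, so it tells us nothing about relationships among taxa.
Most parsimonious ingroup topology: ((Lineage Z,Lineage V),Lineage N).
Changes per character on this tree: Character 1: 1; Character 2: 1; Character 3: 1.
Total = 3.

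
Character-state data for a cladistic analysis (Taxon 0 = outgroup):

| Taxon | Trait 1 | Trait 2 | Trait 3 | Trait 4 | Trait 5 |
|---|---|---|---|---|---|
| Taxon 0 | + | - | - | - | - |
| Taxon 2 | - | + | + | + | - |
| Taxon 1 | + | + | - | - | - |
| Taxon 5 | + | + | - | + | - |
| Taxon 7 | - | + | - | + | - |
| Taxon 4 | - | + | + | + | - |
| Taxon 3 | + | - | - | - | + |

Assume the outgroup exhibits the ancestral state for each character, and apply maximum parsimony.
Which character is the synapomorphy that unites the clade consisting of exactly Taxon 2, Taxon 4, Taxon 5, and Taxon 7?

Character polarity is set by the outgroup: the derived state is whichever differs from the outgroup's state, so for Trait 1 the derived state is '-', and for the remaining characters it is '+'.
Trait 1: derived state '-' in Taxon 2, Taxon 4, and Taxon 7 only — synapomorphy for {Taxon 2, Taxon 4, Taxon 7}.
Trait 2: derived state '+' in Taxon 1, Taxon 2, Taxon 4, Taxon 5, and Taxon 7 only — synapomorphy for {Taxon 1, Taxon 2, Taxon 4, Taxon 5, Taxon 7}.
Trait 3 (derived state '+') is shared by Taxon 2 and Taxon 4 — a synapomorphy uniting that clade.
Only Taxon 2, Taxon 4, Taxon 5, and Taxon 7 show the derived state '+' for Trait 4, supporting them as a clade.
Trait 5 (derived state '+') is unique to Taxon 3 (autapomorphy; uninformative for grouping).
Most parsimonious ingroup topology: (((((Taxon 2,Taxon 4),Taxon 7),Taxon 5),Taxon 1),Taxon 3).
The clade {Taxon 2, Taxon 4, Taxon 5, Taxon 7} is supported by Trait 4: its derived state '+' occurs in exactly those taxa and in no other taxon (including the outgroup).

Trait 4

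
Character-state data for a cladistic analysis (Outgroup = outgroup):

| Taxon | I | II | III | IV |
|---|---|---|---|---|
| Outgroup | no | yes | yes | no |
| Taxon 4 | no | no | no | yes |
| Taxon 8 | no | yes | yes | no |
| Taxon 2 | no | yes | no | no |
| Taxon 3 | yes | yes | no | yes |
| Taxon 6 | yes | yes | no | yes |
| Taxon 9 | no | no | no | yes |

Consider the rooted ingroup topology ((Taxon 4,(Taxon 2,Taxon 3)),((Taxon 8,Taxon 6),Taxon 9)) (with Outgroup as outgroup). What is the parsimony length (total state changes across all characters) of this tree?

9

Map each character onto ((Taxon 4,(Taxon 2,Taxon 3)),((Taxon 8,Taxon 6),Taxon 9)) (rooted by Outgroup) and count the minimum state changes it requires (Fitch parsimony):
I: 2; II: 2; III: 2; IV: 3.
Total tree length = 9.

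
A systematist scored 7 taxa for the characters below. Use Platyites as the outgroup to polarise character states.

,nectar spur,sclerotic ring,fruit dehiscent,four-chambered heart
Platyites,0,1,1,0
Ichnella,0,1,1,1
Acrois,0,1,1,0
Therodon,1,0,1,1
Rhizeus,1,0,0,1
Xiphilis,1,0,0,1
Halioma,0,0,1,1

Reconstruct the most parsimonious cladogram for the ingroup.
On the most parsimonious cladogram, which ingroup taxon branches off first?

Acrois

Character polarity is set by the outgroup: the derived state is whichever differs from the outgroup's state, so for sclerotic ring, fruit dehiscent the derived state is '0', and for the remaining characters it is '1'.
Only Rhizeus, Therodon, and Xiphilis show the derived state '1' for nectar spur, supporting them as a clade.
Only Halioma, Rhizeus, Therodon, and Xiphilis show the derived state '0' for sclerotic ring, supporting them as a clade.
fruit dehiscent (derived state '0') is shared by Rhizeus and Xiphilis — a synapomorphy uniting that clade.
four-chambered heart (derived state '1') is shared by Halioma, Ichnella, Rhizeus, Therodon, and Xiphilis — a synapomorphy uniting that clade.
Most parsimonious ingroup topology: ((Ichnella,((Therodon,(Rhizeus,Xiphilis)),Halioma)),Acrois).
Acrois is sister to the clade containing all other ingroup taxa, so it is the earliest-diverging (most basal) ingroup lineage.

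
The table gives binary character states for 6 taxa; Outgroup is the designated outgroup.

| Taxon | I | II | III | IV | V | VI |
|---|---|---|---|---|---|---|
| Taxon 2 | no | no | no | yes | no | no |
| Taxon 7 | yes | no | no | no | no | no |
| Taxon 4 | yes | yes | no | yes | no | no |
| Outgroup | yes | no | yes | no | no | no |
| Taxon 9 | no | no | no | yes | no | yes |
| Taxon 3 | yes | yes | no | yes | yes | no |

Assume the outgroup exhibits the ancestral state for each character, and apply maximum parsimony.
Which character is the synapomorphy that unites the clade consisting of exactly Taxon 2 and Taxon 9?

I

Character polarity is set by the outgroup: the derived state is whichever differs from the outgroup's state, so for I, III the derived state is 'no', and for the remaining characters it is 'yes'.
I (derived state 'no') is shared by Taxon 2 and Taxon 9 — a synapomorphy uniting that clade.
Only Taxon 3 and Taxon 4 show the derived state 'yes' for II, supporting them as a clade.
All ingroup taxa share the derived state 'no' for III; it defines the ingroup but does not resolve relationships within it.
Only Taxon 2, Taxon 3, Taxon 4, and Taxon 9 show the derived state 'yes' for IV, supporting them as a clade.
V: derived state 'yes' in Taxon 3 only — an autapomorphy, so it tells us nothing about relationships among taxa.
VI (derived state 'yes') is unique to Taxon 9 (autapomorphy; uninformative for grouping).
Most parsimonious ingroup topology: (((Taxon 2,Taxon 9),(Taxon 4,Taxon 3)),Taxon 7).
The clade {Taxon 2, Taxon 9} is supported by I: its derived state 'no' occurs in exactly those taxa and in no other taxon (including the outgroup).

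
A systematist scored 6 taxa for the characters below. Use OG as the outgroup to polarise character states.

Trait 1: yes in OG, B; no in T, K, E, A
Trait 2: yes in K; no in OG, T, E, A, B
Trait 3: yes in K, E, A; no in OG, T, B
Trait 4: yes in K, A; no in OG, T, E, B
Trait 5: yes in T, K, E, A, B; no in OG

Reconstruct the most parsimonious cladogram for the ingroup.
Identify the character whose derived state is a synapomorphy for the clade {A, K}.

Character polarity is set by the outgroup: the derived state is whichever differs from the outgroup's state, so for Trait 1 the derived state is 'no', and for the remaining characters it is 'yes'.
Trait 1 (derived state 'no') is shared by A, E, K, and T — a synapomorphy uniting that clade.
Trait 2 (derived state 'yes') is unique to K (autapomorphy; uninformative for grouping).
Trait 3: derived state 'yes' in A, E, and K only — synapomorphy for {A, E, K}.
Only A and K show the derived state 'yes' for Trait 4, supporting them as a clade.
All ingroup taxa share the derived state 'yes' for Trait 5; it defines the ingroup but does not resolve relationships within it.
Most parsimonious ingroup topology: ((T,((K,A),E)),B).
The clade {A, K} is supported by Trait 4: its derived state 'yes' occurs in exactly those taxa and in no other taxon (including the outgroup).

Trait 4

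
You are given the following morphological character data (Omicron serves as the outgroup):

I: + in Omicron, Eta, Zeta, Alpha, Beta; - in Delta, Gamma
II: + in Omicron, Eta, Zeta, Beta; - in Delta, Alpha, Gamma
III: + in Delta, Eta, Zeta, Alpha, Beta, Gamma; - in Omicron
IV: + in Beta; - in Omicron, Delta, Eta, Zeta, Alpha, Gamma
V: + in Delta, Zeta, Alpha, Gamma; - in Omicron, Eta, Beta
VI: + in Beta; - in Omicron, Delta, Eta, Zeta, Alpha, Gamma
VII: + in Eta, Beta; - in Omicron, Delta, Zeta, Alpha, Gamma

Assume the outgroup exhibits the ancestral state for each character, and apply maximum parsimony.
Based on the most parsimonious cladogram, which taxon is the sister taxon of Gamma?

Delta

Character polarity is set by the outgroup: the derived state is whichever differs from the outgroup's state, so for I, II the derived state is '-', and for the remaining characters it is '+'.
I (derived state '-') is shared by Delta and Gamma — a synapomorphy uniting that clade.
II: derived state '-' in Alpha, Delta, and Gamma only — synapomorphy for {Alpha, Delta, Gamma}.
III (derived state '+') is shared by all ingroup taxa — unites the whole ingroup.
IV: derived state '+' in Beta only — an autapomorphy, so it tells us nothing about relationships among taxa.
V: derived state '+' in Alpha, Delta, Gamma, and Zeta only — synapomorphy for {Alpha, Delta, Gamma, Zeta}.
VI (derived state '+') is unique to Beta (autapomorphy; uninformative for grouping).
VII: derived state '+' in Beta and Eta only — synapomorphy for {Beta, Eta}.
Most parsimonious ingroup topology: ((((Delta,Gamma),Alpha),Zeta),(Eta,Beta)).
Gamma and Delta form a cherry on this tree, so they are sister taxa.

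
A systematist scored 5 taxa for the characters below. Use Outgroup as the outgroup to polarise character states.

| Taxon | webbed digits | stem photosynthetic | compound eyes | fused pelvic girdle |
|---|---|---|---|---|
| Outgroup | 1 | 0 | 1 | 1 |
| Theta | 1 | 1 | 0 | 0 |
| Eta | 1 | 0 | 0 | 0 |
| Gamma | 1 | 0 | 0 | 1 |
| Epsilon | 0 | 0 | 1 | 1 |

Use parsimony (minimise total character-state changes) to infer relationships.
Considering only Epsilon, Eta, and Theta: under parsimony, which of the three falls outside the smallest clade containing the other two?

Character polarity is set by the outgroup: the derived state is whichever differs from the outgroup's state, so for webbed digits, compound eyes, fused pelvic girdle the derived state is '0', and for the remaining characters it is '1'.
webbed digits: derived state '0' in Epsilon only — an autapomorphy, so it tells us nothing about relationships among taxa.
stem photosynthetic (derived state '1') is unique to Theta (autapomorphy; uninformative for grouping).
Only Eta, Gamma, and Theta show the derived state '0' for compound eyes, supporting them as a clade.
fused pelvic girdle (derived state '0') is shared by Eta and Theta — a synapomorphy uniting that clade.
Most parsimonious ingroup topology: (((Theta,Eta),Gamma),Epsilon).
Theta and Eta share a more recent common ancestor with each other than either does with Epsilon, so Epsilon is the least closely related of the three.

Epsilon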